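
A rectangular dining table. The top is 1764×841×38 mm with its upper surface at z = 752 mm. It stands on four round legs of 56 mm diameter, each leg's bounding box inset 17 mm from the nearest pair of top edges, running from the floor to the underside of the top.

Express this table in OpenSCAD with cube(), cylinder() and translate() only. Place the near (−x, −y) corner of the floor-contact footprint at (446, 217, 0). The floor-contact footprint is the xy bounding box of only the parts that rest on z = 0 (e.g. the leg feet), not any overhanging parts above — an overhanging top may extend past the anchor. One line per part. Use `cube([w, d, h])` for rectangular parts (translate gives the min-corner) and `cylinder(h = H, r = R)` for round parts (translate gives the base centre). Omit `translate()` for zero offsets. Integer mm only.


// leg_h = 752 - 38 = 714
translate([429, 200, 714]) cube([1764, 841, 38]);
translate([474, 245, 0]) cylinder(h = 714, r = 28);
translate([2148, 245, 0]) cylinder(h = 714, r = 28);
translate([474, 996, 0]) cylinder(h = 714, r = 28);
translate([2148, 996, 0]) cylinder(h = 714, r = 28);


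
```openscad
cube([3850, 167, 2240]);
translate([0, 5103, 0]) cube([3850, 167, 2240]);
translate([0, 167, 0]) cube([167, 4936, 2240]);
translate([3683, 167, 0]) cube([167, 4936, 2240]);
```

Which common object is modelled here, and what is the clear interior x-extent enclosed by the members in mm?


A house (or room) frame. The interior width is 3516 mm.

Four 2240 mm walls enclosing a rectangle with no floor or roof — a room or house frame. Outside width is 3850 mm and wall thickness is 167 mm, so the interior width is 3850 − 2 × 167 = 3516 mm.


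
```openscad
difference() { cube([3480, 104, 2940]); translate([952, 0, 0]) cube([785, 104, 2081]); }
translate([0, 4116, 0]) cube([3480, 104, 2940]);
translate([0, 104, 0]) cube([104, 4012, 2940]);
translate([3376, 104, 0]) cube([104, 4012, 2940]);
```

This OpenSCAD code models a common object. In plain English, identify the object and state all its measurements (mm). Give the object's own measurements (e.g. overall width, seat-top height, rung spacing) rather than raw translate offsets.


A single room: four walls, each 2940 mm tall and 104 mm thick, enclosing an outside footprint 3480×4220 mm (x × y), no floor or roof. The front and back walls (−y and +y sides) run the full x-width; the side walls fit between their inner faces. A door opening 785 mm wide and 2081 mm tall is cut through the front wall from the floor up, its −x edge 952 mm from the wall's −x end.


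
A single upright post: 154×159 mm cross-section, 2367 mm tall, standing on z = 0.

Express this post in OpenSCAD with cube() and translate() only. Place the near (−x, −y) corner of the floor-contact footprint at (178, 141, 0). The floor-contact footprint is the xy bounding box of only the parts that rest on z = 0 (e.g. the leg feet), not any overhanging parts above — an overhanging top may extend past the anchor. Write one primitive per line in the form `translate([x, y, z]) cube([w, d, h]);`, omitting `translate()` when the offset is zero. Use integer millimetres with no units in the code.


translate([178, 141, 0]) cube([154, 159, 2367]);


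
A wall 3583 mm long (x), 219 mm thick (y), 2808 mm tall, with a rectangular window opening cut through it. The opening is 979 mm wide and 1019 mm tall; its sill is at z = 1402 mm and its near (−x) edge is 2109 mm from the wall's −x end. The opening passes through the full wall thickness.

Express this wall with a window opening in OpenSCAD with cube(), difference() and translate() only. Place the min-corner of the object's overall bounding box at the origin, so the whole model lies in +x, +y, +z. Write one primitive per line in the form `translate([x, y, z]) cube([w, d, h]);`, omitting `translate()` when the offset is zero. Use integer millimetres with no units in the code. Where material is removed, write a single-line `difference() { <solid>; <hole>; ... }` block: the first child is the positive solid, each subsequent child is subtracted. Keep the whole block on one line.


difference() { cube([3583, 219, 2808]); translate([2109, 0, 1402]) cube([979, 219, 1019]); }


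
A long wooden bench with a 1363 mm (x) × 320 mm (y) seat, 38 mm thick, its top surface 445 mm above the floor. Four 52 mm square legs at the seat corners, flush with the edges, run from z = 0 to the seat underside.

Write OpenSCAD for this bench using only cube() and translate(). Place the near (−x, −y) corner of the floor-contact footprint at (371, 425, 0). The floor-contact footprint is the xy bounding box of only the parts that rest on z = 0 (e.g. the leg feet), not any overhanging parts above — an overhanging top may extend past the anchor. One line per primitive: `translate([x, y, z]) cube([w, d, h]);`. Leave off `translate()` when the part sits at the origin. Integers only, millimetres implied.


translate([371, 425, 407]) cube([1363, 320, 38]);
translate([371, 425, 0]) cube([52, 52, 407]);
translate([371, 693, 0]) cube([52, 52, 407]);
translate([1682, 425, 0]) cube([52, 52, 407]);
translate([1682, 693, 0]) cube([52, 52, 407]);


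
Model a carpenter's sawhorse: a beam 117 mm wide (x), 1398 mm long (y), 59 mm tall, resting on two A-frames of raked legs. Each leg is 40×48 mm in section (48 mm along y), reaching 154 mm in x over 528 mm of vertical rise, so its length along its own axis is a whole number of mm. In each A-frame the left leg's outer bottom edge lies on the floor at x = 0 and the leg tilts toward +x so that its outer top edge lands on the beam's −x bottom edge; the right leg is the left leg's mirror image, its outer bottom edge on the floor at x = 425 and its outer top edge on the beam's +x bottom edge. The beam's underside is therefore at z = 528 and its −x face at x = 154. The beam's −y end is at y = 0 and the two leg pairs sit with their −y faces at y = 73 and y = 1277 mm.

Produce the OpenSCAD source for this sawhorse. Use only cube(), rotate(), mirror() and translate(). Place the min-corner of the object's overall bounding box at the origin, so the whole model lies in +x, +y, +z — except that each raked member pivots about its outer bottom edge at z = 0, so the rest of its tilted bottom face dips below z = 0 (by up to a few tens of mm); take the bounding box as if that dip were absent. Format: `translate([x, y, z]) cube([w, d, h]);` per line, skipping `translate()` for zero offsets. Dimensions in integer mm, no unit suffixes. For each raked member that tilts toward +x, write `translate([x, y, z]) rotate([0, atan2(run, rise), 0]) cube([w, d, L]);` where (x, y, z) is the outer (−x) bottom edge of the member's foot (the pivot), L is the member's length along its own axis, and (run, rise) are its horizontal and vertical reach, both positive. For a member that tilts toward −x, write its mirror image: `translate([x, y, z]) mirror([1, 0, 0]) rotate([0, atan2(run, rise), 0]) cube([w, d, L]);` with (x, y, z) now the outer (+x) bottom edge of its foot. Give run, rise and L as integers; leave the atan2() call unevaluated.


translate([154, 0, 528]) cube([117, 1398, 59]);
translate([0, 73, 0]) rotate([0, atan2(154, 528), 0]) cube([40, 48, 550]);
translate([425, 73, 0]) mirror([1, 0, 0]) rotate([0, atan2(154, 528), 0]) cube([40, 48, 550]);
translate([0, 1277, 0]) rotate([0, atan2(154, 528), 0]) cube([40, 48, 550]);
translate([425, 1277, 0]) mirror([1, 0, 0]) rotate([0, atan2(154, 528), 0]) cube([40, 48, 550]);


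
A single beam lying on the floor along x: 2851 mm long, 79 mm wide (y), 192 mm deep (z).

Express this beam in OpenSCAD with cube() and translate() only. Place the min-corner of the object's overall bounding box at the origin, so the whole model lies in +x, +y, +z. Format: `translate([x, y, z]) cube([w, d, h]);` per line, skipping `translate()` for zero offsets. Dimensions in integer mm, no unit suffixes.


cube([2851, 79, 192]);


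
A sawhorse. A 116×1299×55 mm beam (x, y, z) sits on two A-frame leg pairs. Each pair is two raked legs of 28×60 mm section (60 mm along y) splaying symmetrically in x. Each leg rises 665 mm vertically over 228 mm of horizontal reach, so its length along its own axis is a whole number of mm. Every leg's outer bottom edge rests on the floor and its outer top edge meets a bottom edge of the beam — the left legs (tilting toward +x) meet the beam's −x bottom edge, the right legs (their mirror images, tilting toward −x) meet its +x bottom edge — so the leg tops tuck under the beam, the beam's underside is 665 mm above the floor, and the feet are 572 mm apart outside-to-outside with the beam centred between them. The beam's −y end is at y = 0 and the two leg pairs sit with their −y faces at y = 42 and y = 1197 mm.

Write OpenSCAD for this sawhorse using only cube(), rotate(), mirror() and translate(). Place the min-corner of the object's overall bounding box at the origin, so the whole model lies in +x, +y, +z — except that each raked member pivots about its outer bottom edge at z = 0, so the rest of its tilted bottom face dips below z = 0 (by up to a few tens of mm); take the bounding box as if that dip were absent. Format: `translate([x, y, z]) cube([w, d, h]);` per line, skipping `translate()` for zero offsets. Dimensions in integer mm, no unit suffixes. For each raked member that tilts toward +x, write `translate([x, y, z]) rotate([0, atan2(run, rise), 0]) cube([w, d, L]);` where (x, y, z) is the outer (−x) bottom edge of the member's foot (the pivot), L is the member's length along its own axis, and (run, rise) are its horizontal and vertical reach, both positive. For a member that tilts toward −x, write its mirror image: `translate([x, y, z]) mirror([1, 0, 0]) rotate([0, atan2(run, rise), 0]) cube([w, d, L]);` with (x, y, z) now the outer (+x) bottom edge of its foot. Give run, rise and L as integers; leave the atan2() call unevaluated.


// leg length = √(228² + 665²) = 703
// right-leg outer foot x = 2·228 + 116 = 572
// beam min-corner = (228, 0, 665)
translate([228, 0, 665]) cube([116, 1299, 55]);
translate([0, 42, 0]) rotate([0, atan2(228, 665), 0]) cube([28, 60, 703]);
translate([572, 42, 0]) mirror([1, 0, 0]) rotate([0, atan2(228, 665), 0]) cube([28, 60, 703]);
translate([0, 1197, 0]) rotate([0, atan2(228, 665), 0]) cube([28, 60, 703]);
translate([572, 1197, 0]) mirror([1, 0, 0]) rotate([0, atan2(228, 665), 0]) cube([28, 60, 703]);


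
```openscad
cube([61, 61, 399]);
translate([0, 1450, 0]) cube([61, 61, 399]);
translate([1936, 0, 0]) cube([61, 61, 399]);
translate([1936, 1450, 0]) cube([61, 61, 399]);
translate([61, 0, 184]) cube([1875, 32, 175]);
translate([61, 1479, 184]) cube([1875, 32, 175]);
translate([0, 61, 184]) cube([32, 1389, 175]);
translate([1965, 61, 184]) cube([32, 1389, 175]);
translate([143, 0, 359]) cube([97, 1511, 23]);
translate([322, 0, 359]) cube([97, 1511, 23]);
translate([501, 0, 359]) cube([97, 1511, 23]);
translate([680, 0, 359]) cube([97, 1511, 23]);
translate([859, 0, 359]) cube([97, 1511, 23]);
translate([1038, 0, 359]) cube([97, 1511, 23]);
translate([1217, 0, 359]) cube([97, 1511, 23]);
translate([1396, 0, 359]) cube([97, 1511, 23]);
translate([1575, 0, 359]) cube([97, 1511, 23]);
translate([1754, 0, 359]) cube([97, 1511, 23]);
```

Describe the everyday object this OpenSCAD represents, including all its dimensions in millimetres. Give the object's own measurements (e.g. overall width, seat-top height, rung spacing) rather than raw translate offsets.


A bed frame 1997 mm long (x) by 1511 mm wide (y). Four 61×61 mm corner posts, 399 mm tall, at the corners of the footprint. Four rails of 32 mm thickness and 175 mm height run between adjacent posts with their undersides at z = 184 mm, their outer faces flush with the outside of the frame (the two x-running rails run between the posts' inner faces; the two y-running rails run between the posts' inner faces). 10 slats, each 97 mm wide (x) and 23 mm thick, lie across the top of the two x-running rails, running the full 1511 mm width of the frame in y; along x they sit between the end posts with a 82 mm gap after the −x posts and between neighbouring slats, leaving 85 mm before the +x posts.


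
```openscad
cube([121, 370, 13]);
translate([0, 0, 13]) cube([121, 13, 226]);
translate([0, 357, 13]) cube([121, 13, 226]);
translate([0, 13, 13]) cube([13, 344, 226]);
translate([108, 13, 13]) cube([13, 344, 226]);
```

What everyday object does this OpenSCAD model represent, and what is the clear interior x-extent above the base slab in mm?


An open box. The internal width is 95 mm.

A 121×370 base slab with four walls standing on it — an open box. The base is 121 mm wide and the walls are 13 mm thick, so the internal width is 121 − 2 × 13 = 95 mm.


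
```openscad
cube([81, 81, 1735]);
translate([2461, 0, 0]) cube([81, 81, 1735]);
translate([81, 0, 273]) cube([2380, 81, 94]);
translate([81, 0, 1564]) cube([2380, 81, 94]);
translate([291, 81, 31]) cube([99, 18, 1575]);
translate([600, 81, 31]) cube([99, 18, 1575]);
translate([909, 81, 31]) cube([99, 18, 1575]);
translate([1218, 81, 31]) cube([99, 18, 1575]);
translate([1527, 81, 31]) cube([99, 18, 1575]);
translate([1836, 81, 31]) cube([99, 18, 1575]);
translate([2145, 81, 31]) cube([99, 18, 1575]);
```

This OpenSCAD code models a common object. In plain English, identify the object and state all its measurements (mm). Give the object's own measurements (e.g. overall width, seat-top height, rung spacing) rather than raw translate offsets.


A fence section. Two 81×81 mm posts, 1735 mm tall, stand on the floor with a clear span of 2380 mm between their inner faces. Two horizontal rails of 81×94 mm section span the gap between the posts with their undersides at z = 273 mm and z = 1564 mm, flush with the posts' −y face. 7 pickets, each 99 mm wide, 18 mm thick and 1575 mm tall, are fixed to the +y face of the rails with their bottoms at z = 31 mm, spaced across the span with a 210 mm gap after the −x post and between neighbouring pickets, with 217 mm left before the +x post.


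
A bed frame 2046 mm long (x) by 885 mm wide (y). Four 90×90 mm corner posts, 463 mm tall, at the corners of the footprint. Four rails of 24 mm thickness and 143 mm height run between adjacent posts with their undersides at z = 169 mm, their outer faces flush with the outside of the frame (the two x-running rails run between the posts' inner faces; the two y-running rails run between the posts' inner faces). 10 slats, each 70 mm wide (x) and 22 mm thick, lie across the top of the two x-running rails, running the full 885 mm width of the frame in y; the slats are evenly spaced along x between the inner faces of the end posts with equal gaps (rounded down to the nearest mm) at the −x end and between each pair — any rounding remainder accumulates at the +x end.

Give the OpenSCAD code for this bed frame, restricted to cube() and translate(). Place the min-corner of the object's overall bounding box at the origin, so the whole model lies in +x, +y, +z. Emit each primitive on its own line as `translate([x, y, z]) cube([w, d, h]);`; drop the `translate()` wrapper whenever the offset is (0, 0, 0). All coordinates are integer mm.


cube([90, 90, 463]);
translate([0, 795, 0]) cube([90, 90, 463]);
translate([1956, 0, 0]) cube([90, 90, 463]);
translate([1956, 795, 0]) cube([90, 90, 463]);
translate([90, 0, 169]) cube([1866, 24, 143]);
translate([90, 861, 169]) cube([1866, 24, 143]);
translate([0, 90, 169]) cube([24, 705, 143]);
translate([2022, 90, 169]) cube([24, 705, 143]);
translate([196, 0, 312]) cube([70, 885, 22]);
translate([372, 0, 312]) cube([70, 885, 22]);
translate([548, 0, 312]) cube([70, 885, 22]);
translate([724, 0, 312]) cube([70, 885, 22]);
translate([900, 0, 312]) cube([70, 885, 22]);
translate([1076, 0, 312]) cube([70, 885, 22]);
translate([1252, 0, 312]) cube([70, 885, 22]);
translate([1428, 0, 312]) cube([70, 885, 22]);
translate([1604, 0, 312]) cube([70, 885, 22]);
translate([1780, 0, 312]) cube([70, 885, 22]);


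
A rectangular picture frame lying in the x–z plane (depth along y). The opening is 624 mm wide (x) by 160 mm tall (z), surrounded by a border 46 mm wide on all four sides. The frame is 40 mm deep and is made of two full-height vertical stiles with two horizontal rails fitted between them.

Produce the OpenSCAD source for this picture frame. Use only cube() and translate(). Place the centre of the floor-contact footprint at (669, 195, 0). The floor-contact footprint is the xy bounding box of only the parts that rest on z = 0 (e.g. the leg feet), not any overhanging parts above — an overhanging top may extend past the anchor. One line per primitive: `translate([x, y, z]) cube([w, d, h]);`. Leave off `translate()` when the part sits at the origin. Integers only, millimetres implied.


translate([311, 175, 0]) cube([46, 40, 252]);
translate([981, 175, 0]) cube([46, 40, 252]);
translate([357, 175, 0]) cube([624, 40, 46]);
translate([357, 175, 206]) cube([624, 40, 46]);


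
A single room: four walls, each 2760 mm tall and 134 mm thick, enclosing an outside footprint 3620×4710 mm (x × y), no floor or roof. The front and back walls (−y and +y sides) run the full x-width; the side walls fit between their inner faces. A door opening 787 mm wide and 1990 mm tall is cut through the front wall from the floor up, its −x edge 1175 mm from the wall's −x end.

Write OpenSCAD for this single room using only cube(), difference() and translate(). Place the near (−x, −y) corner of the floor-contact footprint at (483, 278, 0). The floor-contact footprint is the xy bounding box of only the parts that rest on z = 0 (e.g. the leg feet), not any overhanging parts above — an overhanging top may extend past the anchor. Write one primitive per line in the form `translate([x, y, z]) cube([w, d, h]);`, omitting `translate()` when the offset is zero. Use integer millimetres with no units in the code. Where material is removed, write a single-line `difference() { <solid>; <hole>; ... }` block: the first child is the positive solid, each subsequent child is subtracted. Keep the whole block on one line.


difference() { translate([483, 278, 0]) cube([3620, 134, 2760]); translate([1658, 278, 0]) cube([787, 134, 1990]); }
translate([483, 4854, 0]) cube([3620, 134, 2760]);
translate([483, 412, 0]) cube([134, 4442, 2760]);
translate([3969, 412, 0]) cube([134, 4442, 2760]);


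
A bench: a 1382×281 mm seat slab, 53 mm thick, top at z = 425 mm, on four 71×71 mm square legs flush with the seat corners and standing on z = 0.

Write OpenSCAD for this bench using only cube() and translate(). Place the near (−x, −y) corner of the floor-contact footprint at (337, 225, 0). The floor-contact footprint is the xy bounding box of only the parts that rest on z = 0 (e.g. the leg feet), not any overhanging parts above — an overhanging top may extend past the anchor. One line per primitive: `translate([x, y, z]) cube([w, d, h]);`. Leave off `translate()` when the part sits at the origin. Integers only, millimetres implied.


// leg_h = 425 − 53 = 372
translate([337, 225, 372]) cube([1382, 281, 53]);
translate([337, 225, 0]) cube([71, 71, 372]);
translate([337, 435, 0]) cube([71, 71, 372]);
translate([1648, 225, 0]) cube([71, 71, 372]);
translate([1648, 435, 0]) cube([71, 71, 372]);


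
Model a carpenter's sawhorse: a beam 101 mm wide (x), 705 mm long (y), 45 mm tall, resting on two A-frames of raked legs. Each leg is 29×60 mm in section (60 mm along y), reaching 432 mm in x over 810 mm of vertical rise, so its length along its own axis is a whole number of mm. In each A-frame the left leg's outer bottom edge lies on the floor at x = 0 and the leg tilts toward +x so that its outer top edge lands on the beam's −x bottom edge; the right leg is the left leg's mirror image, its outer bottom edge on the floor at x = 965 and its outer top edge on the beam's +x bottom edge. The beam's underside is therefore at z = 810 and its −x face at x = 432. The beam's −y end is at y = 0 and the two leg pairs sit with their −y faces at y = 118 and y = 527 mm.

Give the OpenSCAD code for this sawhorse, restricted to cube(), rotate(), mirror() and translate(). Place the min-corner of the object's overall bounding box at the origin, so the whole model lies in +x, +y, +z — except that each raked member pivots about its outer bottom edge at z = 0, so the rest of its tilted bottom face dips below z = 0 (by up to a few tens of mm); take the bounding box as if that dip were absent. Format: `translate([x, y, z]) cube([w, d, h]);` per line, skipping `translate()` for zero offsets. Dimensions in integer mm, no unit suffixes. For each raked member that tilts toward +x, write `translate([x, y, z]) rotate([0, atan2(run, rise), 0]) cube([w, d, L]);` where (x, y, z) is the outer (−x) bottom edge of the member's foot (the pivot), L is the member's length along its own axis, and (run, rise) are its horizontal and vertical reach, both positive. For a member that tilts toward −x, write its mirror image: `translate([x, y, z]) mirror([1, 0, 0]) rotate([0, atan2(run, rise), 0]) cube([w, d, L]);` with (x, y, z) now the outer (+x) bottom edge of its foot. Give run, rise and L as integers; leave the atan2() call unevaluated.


// leg length = √(432² + 810²) = 918
// right-leg outer foot x = 2·432 + 101 = 965
// beam min-corner = (432, 0, 810)
translate([432, 0, 810]) cube([101, 705, 45]);
translate([0, 118, 0]) rotate([0, atan2(432, 810), 0]) cube([29, 60, 918]);
translate([965, 118, 0]) mirror([1, 0, 0]) rotate([0, atan2(432, 810), 0]) cube([29, 60, 918]);
translate([0, 527, 0]) rotate([0, atan2(432, 810), 0]) cube([29, 60, 918]);
translate([965, 527, 0]) mirror([1, 0, 0]) rotate([0, atan2(432, 810), 0]) cube([29, 60, 918]);


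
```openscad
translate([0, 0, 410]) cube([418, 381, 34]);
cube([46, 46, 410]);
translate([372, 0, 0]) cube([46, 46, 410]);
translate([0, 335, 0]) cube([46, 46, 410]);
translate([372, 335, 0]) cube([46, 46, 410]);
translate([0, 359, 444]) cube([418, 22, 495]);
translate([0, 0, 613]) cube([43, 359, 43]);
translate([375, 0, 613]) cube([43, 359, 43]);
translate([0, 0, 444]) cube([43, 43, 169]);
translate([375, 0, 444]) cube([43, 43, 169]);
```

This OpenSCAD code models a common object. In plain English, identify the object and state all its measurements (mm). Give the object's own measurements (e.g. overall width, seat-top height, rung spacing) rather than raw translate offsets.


A chair. The seat is a 418×381×34 mm slab with its top at z = 444 mm, on four 46×46 mm corner legs (flush with the seat edges, standing on z = 0). A flat backrest 22 mm thick, 495 mm tall, spans the full seat width and rises from the seat top along its +y edge, rear face flush with the rear of the seat. Two armrests of 43×43 mm section run along each side from the seat's front edge to the front of the backrest, top faces 212 mm above the seat top and outer faces flush with the seat's x-edges; a 43×43 mm post under the front of each armrest stands on the seat at the front corner.


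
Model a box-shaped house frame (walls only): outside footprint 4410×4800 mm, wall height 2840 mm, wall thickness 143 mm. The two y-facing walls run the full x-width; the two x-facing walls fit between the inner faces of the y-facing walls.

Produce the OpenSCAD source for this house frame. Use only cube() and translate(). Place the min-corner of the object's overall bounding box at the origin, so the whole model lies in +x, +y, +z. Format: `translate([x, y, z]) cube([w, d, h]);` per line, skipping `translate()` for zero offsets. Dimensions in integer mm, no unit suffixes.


cube([4410, 143, 2840]);
translate([0, 4657, 0]) cube([4410, 143, 2840]);
translate([0, 143, 0]) cube([143, 4514, 2840]);
translate([4267, 143, 0]) cube([143, 4514, 2840]);


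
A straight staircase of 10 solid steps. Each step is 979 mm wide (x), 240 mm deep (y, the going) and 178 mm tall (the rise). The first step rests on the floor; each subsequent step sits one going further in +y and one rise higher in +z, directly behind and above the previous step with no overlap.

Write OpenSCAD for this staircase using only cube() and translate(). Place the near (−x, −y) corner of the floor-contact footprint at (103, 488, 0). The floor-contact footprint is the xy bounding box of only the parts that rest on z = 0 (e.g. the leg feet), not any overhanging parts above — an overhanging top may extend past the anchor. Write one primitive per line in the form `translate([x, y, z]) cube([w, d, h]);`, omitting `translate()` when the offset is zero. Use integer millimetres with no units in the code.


translate([103, 488, 0]) cube([979, 240, 178]);
translate([103, 728, 178]) cube([979, 240, 178]);
translate([103, 968, 356]) cube([979, 240, 178]);
translate([103, 1208, 534]) cube([979, 240, 178]);
translate([103, 1448, 712]) cube([979, 240, 178]);
translate([103, 1688, 890]) cube([979, 240, 178]);
translate([103, 1928, 1068]) cube([979, 240, 178]);
translate([103, 2168, 1246]) cube([979, 240, 178]);
translate([103, 2408, 1424]) cube([979, 240, 178]);
translate([103, 2648, 1602]) cube([979, 240, 178]);


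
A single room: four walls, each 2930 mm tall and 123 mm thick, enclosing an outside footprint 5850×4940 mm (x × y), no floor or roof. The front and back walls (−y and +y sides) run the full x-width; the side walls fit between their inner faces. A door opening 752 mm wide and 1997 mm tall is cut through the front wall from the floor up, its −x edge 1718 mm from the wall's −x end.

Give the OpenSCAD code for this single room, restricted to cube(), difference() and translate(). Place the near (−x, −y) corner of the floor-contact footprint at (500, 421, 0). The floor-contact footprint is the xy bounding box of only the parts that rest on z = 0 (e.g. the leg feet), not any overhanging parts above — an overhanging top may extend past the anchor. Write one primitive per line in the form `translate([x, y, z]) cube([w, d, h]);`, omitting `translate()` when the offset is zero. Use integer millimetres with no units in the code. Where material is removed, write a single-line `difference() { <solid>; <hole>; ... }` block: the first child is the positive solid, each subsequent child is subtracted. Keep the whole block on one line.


difference() { translate([500, 421, 0]) cube([5850, 123, 2930]); translate([2218, 421, 0]) cube([752, 123, 1997]); }
translate([500, 5238, 0]) cube([5850, 123, 2930]);
translate([500, 544, 0]) cube([123, 4694, 2930]);
translate([6227, 544, 0]) cube([123, 4694, 2930]);


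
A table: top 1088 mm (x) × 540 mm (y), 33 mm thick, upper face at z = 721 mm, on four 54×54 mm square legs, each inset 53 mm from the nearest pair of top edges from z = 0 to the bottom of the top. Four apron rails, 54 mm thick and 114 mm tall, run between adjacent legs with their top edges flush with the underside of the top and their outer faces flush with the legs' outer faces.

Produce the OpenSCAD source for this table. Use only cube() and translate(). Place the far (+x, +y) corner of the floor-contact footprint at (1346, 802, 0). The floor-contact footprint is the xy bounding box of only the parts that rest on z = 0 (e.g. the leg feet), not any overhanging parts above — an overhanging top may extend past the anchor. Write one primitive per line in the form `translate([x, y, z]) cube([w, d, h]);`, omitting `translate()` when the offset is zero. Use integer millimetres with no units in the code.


translate([311, 315, 688]) cube([1088, 540, 33]);
translate([364, 368, 0]) cube([54, 54, 688]);
translate([1292, 368, 0]) cube([54, 54, 688]);
translate([364, 748, 0]) cube([54, 54, 688]);
translate([1292, 748, 0]) cube([54, 54, 688]);
translate([418, 368, 574]) cube([874, 54, 114]);
translate([418, 748, 574]) cube([874, 54, 114]);
translate([364, 422, 574]) cube([54, 326, 114]);
translate([1292, 422, 574]) cube([54, 326, 114]);


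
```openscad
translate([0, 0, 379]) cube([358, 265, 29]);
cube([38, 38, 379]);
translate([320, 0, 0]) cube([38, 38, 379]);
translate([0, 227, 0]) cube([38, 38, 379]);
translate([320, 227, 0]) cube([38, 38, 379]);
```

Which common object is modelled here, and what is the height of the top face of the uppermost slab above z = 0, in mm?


A stool. The seat height is 408 mm.

A 358×265×29 slab at z = 379 on four corner posts — a stool. The seat top is 379 + 29 = 408 mm.


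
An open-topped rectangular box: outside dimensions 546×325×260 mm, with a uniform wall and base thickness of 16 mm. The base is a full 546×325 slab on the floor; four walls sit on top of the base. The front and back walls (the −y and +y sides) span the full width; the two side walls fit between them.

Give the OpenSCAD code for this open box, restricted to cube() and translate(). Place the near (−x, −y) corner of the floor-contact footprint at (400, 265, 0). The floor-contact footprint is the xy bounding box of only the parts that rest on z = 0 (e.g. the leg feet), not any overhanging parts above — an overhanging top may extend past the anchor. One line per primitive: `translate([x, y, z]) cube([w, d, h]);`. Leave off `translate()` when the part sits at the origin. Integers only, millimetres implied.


translate([400, 265, 0]) cube([546, 325, 16]);
translate([400, 265, 16]) cube([546, 16, 244]);
translate([400, 574, 16]) cube([546, 16, 244]);
translate([400, 281, 16]) cube([16, 293, 244]);
translate([930, 281, 16]) cube([16, 293, 244]);


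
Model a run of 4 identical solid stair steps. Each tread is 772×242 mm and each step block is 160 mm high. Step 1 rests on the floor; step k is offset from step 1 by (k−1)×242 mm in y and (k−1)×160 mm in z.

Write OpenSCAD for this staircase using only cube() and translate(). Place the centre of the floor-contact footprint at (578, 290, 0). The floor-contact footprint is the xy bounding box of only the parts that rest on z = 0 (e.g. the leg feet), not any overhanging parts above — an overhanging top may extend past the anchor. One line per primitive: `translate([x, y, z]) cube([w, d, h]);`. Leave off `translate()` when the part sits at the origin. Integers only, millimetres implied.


translate([192, 169, 0]) cube([772, 242, 160]);
translate([192, 411, 160]) cube([772, 242, 160]);
translate([192, 653, 320]) cube([772, 242, 160]);
translate([192, 895, 480]) cube([772, 242, 160]);


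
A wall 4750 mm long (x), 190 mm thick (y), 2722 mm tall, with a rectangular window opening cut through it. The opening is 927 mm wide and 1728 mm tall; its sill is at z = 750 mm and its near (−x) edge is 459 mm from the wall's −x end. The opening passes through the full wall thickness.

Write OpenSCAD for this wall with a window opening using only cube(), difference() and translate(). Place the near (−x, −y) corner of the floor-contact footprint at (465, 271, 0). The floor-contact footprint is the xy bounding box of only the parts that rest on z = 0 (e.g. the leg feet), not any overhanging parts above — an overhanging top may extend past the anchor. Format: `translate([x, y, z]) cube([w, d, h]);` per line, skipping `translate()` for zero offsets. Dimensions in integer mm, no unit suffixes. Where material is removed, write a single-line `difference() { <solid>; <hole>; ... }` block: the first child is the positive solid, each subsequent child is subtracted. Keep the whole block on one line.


difference() { translate([465, 271, 0]) cube([4750, 190, 2722]); translate([924, 271, 750]) cube([927, 190, 1728]); }


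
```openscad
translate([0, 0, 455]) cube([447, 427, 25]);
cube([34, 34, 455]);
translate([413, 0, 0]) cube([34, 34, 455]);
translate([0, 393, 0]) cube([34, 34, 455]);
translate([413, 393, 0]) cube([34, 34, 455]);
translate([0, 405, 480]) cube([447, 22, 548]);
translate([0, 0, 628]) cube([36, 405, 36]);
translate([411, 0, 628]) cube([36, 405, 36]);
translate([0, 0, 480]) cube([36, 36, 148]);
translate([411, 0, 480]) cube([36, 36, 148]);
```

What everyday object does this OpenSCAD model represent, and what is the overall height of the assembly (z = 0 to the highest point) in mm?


A chair. The overall height is 1028 mm.

A slab on four corner posts with a tall panel at the back — a chair. The seat slab sits at z = 455 with thickness 25, and the 548 mm backrest starts at the seat top, so the overall height is 455 + 25 + 548 = 1028 mm.


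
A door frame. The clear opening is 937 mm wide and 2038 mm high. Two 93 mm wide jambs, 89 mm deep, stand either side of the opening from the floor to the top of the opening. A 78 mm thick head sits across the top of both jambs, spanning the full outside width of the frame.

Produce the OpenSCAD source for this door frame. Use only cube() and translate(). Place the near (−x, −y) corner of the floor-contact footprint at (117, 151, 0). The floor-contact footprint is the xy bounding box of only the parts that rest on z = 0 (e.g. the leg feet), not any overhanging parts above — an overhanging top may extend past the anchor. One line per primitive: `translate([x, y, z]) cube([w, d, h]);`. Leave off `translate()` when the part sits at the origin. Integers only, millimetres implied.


translate([117, 151, 0]) cube([93, 89, 2038]);
translate([1147, 151, 0]) cube([93, 89, 2038]);
translate([117, 151, 2038]) cube([1123, 89, 78]);


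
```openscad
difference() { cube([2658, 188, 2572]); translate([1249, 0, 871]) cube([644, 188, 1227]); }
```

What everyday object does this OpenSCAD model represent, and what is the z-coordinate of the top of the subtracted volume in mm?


A wall with a window opening. The window head height is 2098 mm.

A wall with a rectangular opening subtracted — a window. Sill at z = 871, opening 1227 mm tall, so the head is at 871 + 1227 = 2098 mm.


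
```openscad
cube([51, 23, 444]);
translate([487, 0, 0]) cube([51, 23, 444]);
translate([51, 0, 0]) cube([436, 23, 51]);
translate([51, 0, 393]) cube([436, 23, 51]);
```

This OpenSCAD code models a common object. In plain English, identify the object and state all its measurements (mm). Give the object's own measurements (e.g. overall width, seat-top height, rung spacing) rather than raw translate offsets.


A rectangular picture frame lying in the x–z plane (depth along y). The opening is 436 mm wide (x) by 342 mm tall (z), surrounded by a border 51 mm wide on all four sides. The frame is 23 mm deep and is made of two full-height vertical stiles with two horizontal rails fitted between them.


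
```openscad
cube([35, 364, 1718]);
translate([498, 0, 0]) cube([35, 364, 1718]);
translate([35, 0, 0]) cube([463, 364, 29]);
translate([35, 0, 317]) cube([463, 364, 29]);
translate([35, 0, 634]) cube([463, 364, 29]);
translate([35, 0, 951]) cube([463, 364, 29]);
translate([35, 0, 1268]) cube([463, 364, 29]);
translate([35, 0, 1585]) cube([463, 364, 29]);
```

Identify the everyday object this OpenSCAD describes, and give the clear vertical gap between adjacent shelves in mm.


A bookshelf. The clear shelf gap is 288 mm.

Two tall side panels with 6 horizontal boards between them — a bookshelf. The first two shelf undersides are at z = 0 and z = 317; with shelf thickness 29, the clear gap is 317 − 0 − 29 = 288 mm.


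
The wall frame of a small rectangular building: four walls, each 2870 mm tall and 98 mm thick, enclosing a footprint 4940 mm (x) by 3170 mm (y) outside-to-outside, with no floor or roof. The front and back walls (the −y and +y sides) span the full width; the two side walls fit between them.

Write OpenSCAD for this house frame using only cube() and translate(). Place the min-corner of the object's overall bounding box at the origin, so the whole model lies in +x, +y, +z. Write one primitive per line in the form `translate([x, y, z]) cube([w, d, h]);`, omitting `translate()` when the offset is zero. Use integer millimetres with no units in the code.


cube([4940, 98, 2870]);
translate([0, 3072, 0]) cube([4940, 98, 2870]);
translate([0, 98, 0]) cube([98, 2974, 2870]);
translate([4842, 98, 0]) cube([98, 2974, 2870]);


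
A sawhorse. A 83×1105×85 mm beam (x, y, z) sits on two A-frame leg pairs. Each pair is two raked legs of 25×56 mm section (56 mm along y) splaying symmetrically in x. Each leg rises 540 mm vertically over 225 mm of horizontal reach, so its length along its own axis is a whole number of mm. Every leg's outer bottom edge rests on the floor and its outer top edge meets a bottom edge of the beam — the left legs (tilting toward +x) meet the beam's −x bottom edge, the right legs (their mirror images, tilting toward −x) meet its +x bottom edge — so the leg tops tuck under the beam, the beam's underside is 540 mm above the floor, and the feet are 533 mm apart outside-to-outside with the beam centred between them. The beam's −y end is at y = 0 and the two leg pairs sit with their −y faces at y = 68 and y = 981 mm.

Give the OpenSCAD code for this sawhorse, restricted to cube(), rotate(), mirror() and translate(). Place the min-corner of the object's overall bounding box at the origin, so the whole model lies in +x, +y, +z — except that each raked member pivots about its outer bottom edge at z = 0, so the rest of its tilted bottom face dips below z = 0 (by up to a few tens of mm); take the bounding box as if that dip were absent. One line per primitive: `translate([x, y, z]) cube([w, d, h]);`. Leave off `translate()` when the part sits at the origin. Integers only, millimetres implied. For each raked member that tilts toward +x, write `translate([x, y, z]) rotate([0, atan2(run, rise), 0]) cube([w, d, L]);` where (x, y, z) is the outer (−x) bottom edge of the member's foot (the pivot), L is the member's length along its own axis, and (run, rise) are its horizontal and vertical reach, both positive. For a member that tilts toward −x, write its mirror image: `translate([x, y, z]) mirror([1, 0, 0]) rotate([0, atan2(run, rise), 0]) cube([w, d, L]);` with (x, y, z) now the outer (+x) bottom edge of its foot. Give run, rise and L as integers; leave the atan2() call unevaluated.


translate([225, 0, 540]) cube([83, 1105, 85]);
translate([0, 68, 0]) rotate([0, atan2(225, 540), 0]) cube([25, 56, 585]);
translate([533, 68, 0]) mirror([1, 0, 0]) rotate([0, atan2(225, 540), 0]) cube([25, 56, 585]);
translate([0, 981, 0]) rotate([0, atan2(225, 540), 0]) cube([25, 56, 585]);
translate([533, 981, 0]) mirror([1, 0, 0]) rotate([0, atan2(225, 540), 0]) cube([25, 56, 585]);


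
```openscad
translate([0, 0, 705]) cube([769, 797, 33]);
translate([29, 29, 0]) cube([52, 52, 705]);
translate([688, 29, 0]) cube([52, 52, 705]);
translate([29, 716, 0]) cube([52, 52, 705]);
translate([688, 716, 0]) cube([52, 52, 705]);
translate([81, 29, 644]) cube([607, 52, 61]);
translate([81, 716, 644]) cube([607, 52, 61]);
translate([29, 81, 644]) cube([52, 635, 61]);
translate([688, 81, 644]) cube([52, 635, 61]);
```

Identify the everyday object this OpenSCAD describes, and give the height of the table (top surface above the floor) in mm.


A table. The table height is 738 mm.

A 769×797×33 slab sits at z = 705 on four 52 mm square posts — a table. The top surface is at 705 + 33 = 738 mm.


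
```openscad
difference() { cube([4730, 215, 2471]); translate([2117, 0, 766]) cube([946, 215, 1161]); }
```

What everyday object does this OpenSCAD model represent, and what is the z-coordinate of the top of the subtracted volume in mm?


A wall with a window opening. The window head height is 1927 mm.

A wall with a rectangular opening subtracted — a window. Sill at z = 766, opening 1161 mm tall, so the head is at 766 + 1161 = 1927 mm.


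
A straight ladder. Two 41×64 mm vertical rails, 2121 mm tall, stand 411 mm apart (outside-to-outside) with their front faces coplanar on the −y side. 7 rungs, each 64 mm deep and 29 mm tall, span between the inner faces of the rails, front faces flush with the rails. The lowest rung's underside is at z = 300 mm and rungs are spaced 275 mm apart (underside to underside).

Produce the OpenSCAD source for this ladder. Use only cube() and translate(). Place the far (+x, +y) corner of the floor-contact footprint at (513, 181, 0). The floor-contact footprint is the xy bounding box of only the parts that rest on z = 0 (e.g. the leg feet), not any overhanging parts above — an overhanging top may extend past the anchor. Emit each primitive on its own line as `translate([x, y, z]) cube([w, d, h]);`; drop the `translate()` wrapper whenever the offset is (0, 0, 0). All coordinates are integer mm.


translate([102, 117, 0]) cube([41, 64, 2121]);
translate([472, 117, 0]) cube([41, 64, 2121]);
translate([143, 117, 300]) cube([329, 64, 29]);
translate([143, 117, 575]) cube([329, 64, 29]);
translate([143, 117, 850]) cube([329, 64, 29]);
translate([143, 117, 1125]) cube([329, 64, 29]);
translate([143, 117, 1400]) cube([329, 64, 29]);
translate([143, 117, 1675]) cube([329, 64, 29]);
translate([143, 117, 1950]) cube([329, 64, 29]);
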